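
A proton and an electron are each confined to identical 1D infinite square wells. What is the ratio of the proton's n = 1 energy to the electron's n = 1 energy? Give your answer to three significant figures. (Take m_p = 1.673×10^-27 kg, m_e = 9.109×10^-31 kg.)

E_n ∝ 1/m at fixed n and L, so the ratio is m_e/m_p = 9.109×10^-31/1.673×10^-27 = 5.44×10^-4.

5.44×10^-4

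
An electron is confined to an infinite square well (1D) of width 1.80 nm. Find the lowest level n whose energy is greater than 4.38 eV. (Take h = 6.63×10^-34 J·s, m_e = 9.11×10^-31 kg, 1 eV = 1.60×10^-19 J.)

E_1 = h²/(8m_eL²) = 1.862×10^-20 J = 0.1164 eV.
Need n² > 4.38/0.1164 = 37.63, i.e. n > 6.134.
The smallest integer satisfying this is n = 7.

n = 7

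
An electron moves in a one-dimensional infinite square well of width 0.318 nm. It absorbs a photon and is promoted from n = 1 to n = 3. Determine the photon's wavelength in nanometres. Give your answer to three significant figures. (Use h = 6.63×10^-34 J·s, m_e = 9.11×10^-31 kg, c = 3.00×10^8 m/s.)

λ = 41.7 nm

E_1 = h²/(8m_eL²) = 5.964×10^-19 J, so ΔE = (3² − 1²)E_1 = 4.771×10^-18 J.
λ = hc/ΔE = (6.63×10^-34·3.00×10^8)/4.771×10^-18 = 4.17×10^-8 m = 41.7 nm.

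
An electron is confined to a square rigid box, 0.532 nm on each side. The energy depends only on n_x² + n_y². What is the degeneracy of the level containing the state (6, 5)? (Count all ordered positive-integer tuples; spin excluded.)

The level has n_x² + n_y² = 61. The ordered positive-integer solutions are (5, 6), (6, 5).
That gives 2 states.

degeneracy = 2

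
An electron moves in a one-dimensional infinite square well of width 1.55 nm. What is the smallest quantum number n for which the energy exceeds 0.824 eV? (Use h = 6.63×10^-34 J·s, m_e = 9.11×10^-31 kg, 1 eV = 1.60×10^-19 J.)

E_1 = h²/(8m_eL²) = 2.510×10^-20 J = 0.1569 eV.
Need n² > 0.824/0.1569 = 5.252, i.e. n > 2.292.
The smallest integer satisfying this is n = 3.

n = 3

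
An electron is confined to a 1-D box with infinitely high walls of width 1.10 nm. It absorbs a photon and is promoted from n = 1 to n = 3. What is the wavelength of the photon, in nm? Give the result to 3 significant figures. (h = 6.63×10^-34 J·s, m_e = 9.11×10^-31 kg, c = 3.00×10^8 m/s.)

E_1 = h²/(8m_eL²) = 4.985×10^-20 J, so ΔE = (3² − 1²)E_1 = 3.988×10^-19 J.
λ = hc/ΔE = (6.63×10^-34·3.00×10^8)/3.988×10^-19 = 4.99×10^-7 m = 499 nm.

λ = 499 nm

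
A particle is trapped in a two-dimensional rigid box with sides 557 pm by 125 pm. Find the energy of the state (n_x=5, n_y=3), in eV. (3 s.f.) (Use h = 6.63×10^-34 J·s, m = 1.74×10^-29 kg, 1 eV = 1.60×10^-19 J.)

E = 13.0 eV

For a 2D rectangular well E = (h²/8m)·Σ n_i²/L_i² = (6.63×10^-34)²/(8·1.74×10^-29) · [5²/(557 pm)² + 3²/(125 pm)²].
Evaluating gives E = 2.073×10^-18 J = 13.0 eV.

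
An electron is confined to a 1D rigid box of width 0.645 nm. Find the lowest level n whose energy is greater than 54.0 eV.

E_1 = h²/(8m_eL²) = 1.448×10^-19 J = 0.9039 eV.
Need n² > 54.0/0.9039 = 59.74, i.e. n > 7.729.
The smallest integer satisfying this is n = 8.

n = 8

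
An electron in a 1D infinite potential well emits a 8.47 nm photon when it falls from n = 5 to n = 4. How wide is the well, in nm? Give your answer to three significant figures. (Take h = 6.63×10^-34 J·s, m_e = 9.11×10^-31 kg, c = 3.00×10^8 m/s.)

L = 0.152 nm

The photon carries ΔE = hc/λ = 6.63×10^-34·3.00×10^8/8.47×10^-9 m = 2.348×10^-17 J.
Since ΔE = (5² − 4²)E_1, E_1 = 2.609×10^-18 J, and L = h/√(8m_eE_1) = 1.52×10^-10 m = 0.152 nm.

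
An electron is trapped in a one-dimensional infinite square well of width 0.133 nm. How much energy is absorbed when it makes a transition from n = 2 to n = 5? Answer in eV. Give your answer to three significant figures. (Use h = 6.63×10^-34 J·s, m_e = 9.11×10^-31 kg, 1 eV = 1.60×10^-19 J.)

E_1 = h²/(8m_eL²) = 3.410×10^-18 J.
|ΔE| = |2² − 5²|·E_1 = 21·3.410×10^-18 J = 7.161×10^-17 J = 448 eV.

|ΔE| = 448 eV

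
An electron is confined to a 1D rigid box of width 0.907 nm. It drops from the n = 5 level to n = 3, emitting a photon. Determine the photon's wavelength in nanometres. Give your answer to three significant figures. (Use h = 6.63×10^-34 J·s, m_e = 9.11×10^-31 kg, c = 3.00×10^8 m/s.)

E_1 = h²/(8m_eL²) = 7.332×10^-20 J, so ΔE = (5² − 3²)E_1 = 1.173×10^-18 J.
λ = hc/ΔE = (6.63×10^-34·3.00×10^8)/1.173×10^-18 = 1.70×10^-7 m = 170 nm.

λ = 170 nm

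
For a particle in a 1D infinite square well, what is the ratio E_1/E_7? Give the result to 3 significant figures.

0.0204

E_n ∝ n², so E_1/E_7 = 1²/7² = 1/49 = 0.0204.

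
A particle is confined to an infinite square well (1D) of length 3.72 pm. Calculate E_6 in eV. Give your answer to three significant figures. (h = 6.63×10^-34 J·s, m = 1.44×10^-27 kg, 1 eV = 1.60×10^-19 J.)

E_6 = 620 eV

For an infinite well E_n = n²h²/(8mL²), so E_1 = h²/(8mL²) = (6.63×10^-34)²/(8·1.44×10^-27·(3.72×10^-12 m)²) = 2.757×10^-18 J.
Then E_6 = 6²·E_1 = 36·2.757×10^-18 J = 9.925×10^-17 J.
Converting, E_6 = 9.925×10^-17 J / (1.60×10^-19 J/eV) = 620 eV.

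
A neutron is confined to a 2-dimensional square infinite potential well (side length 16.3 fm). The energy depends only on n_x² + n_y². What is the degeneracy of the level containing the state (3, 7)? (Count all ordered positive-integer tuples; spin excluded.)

degeneracy = 2

The level has n_x² + n_y² = 58. The ordered positive-integer solutions are (3, 7), (7, 3).
That gives 2 states.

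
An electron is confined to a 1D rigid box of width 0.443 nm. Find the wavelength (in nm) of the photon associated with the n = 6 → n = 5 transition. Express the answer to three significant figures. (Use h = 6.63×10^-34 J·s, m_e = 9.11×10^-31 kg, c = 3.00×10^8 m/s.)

E_1 = h²/(8m_eL²) = 3.073×10^-19 J, so ΔE = (6² − 5²)E_1 = 3.380×10^-18 J.
λ = hc/ΔE = (6.63×10^-34·3.00×10^8)/3.380×10^-18 = 5.88×10^-8 m = 58.8 nm.

λ = 58.8 nm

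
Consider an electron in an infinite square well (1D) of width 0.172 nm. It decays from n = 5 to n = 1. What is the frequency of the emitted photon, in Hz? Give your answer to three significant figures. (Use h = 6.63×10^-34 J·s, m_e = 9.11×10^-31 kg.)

f = 7.38×10^16 Hz

E_1 = h²/(8m_eL²) = 2.039×10^-18 J and ΔE = (5² − 1²)E_1 = 4.894×10^-17 J.
f = ΔE/h = 4.894×10^-17/6.63×10^-34 = 7.38×10^16 Hz.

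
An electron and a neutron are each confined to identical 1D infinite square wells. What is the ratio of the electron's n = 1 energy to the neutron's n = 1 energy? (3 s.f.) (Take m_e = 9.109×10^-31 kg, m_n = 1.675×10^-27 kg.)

E_n ∝ 1/m at fixed n and L, so the ratio is m_n/m_e = 1.675×10^-27/9.109×10^-31 = 1.84×10^3.

1.84×10^3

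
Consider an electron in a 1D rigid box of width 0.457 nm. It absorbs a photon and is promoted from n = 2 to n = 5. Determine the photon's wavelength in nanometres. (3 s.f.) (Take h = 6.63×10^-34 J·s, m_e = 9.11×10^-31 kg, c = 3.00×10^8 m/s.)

λ = 32.8 nm

E_1 = h²/(8m_eL²) = 2.888×10^-19 J, so ΔE = (5² − 2²)E_1 = 6.065×10^-18 J.
λ = hc/ΔE = (6.63×10^-34·3.00×10^8)/6.065×10^-18 = 3.28×10^-8 m = 32.8 nm.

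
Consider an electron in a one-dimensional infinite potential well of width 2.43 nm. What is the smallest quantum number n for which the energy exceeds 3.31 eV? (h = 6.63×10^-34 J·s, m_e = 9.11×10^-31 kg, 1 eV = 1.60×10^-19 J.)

E_1 = h²/(8m_eL²) = 1.021×10^-20 J = 0.06381 eV.
Need n² > 3.31/0.06381 = 51.87, i.e. n > 7.202.
The smallest integer satisfying this is n = 8.

n = 8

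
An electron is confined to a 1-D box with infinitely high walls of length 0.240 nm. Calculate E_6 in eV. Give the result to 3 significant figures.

For an infinite well E_n = n²h²/(8m_eL²), so E_1 = h²/(8m_eL²) = (6.626×10^-34)²/(8·9.109×10^-31·(2.40×10^-10 m)²) = 1.046×10^-18 J.
Then E_6 = 6²·E_1 = 36·1.046×10^-18 J = 3.766×10^-17 J.
Converting, E_6 = 3.766×10^-17 J / (1.602×10^-19 J/eV) = 235 eV.

E_6 = 235 eV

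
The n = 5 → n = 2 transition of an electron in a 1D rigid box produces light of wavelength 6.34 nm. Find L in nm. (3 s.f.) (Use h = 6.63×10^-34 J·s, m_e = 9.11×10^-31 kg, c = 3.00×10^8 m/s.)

L = 0.201 nm

The photon carries ΔE = hc/λ = 6.63×10^-34·3.00×10^8/6.34×10^-9 m = 3.137×10^-17 J.
Since ΔE = (5² − 2²)E_1, E_1 = 1.494×10^-18 J, and L = h/√(8m_eE_1) = 2.01×10^-10 m = 0.201 nm.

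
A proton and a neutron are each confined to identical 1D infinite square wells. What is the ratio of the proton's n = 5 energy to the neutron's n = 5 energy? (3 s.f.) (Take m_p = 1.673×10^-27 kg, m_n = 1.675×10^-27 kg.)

1.00

E_n ∝ 1/m at fixed n and L, so the ratio is m_n/m_p = 1.675×10^-27/1.673×10^-27 = 1.00.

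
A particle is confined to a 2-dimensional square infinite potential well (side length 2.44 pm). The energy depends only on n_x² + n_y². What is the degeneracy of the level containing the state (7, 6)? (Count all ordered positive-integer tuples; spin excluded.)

The level has n_x² + n_y² = 85. The ordered positive-integer solutions are (2, 9), (6, 7), (7, 6), (9, 2).
That gives 4 states.

degeneracy = 4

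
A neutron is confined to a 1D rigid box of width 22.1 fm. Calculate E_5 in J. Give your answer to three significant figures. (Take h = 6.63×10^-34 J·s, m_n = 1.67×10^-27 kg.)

E_5 = 1.68×10^-12 J

For an infinite well E_n = n²h²/(8m_nL²), so E_1 = h²/(8m_nL²) = (6.63×10^-34)²/(8·1.67×10^-27·(2.21×10^-14 m)²) = 6.737×10^-14 J.
Then E_5 = 5²·E_1 = 25·6.737×10^-14 J = 1.68×10^-12 J.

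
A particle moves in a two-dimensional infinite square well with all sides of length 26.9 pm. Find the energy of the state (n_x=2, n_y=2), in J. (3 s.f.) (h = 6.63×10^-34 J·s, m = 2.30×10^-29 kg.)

E = 2.64×10^-17 J

For a 2D rectangular well E = (h²/8m)·Σ n_i²/L_i² = (6.63×10^-34)²/(8·2.30×10^-29) · [2²/(26.9 pm)² + 2²/(26.9 pm)²].
Evaluating gives E = 2.64×10^-17 J.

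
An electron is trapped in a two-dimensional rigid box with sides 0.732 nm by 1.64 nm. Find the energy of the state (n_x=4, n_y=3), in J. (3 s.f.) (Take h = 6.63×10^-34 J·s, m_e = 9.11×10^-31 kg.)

For a 2D rectangular well E = (h²/8m_e)·Σ n_i²/L_i² = (6.63×10^-34)²/(8·9.11×10^-31) · [4²/(0.732 nm)² + 3²/(1.64 nm)²].
Evaluating gives E = 2.00×10^-18 J.

E = 2.00×10^-18 J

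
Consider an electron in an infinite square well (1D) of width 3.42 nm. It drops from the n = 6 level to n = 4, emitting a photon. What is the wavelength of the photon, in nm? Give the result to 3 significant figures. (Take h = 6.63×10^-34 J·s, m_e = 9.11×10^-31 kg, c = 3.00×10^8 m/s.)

λ = 1.93×10^3 nm

E_1 = h²/(8m_eL²) = 5.157×10^-21 J, so ΔE = (6² − 4²)E_1 = 1.031×10^-19 J.
λ = hc/ΔE = (6.63×10^-34·3.00×10^8)/1.031×10^-19 = 1.93×10^-6 m = 1.93×10^3 nm.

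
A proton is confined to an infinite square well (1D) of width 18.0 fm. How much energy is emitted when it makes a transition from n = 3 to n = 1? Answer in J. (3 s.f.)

E_1 = h²/(8m_pL²) = 1.012×10^-13 J.
|ΔE| = |3² − 1²|·E_1 = 8·1.012×10^-13 J = 8.10×10^-13 J.

|ΔE| = 8.10×10^-13 J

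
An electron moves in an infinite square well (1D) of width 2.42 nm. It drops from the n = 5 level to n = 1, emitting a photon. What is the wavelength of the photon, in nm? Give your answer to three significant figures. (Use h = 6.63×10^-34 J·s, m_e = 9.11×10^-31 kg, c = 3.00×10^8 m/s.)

E_1 = h²/(8m_eL²) = 1.030×10^-20 J, so ΔE = (5² − 1²)E_1 = 2.472×10^-19 J.
λ = hc/ΔE = (6.63×10^-34·3.00×10^8)/2.472×10^-19 = 8.05×10^-7 m = 805 nm.

λ = 805 nm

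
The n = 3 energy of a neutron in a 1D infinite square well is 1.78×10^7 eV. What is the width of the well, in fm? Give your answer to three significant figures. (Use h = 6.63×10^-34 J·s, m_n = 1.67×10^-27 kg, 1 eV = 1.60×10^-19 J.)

From E_n = n²h²/(8m_nL²), L = n·h/√(8m_nE_n).
E_3 = 1.78×10^7 eV = 2.848×10^-12 J, so L = 3·6.63×10^-34/√(8·1.67×10^-27·2.848×10^-12) = 1.02×10^-14 m = 10.2 fm.

L = 10.2 fm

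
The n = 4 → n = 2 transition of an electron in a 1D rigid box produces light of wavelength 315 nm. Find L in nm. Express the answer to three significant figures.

L = 1.07 nm

The photon carries ΔE = hc/λ = 6.626×10^-34·2.998×10^8/3.15×10^-7 m = 6.306×10^-19 J.
Since ΔE = (4² − 2²)E_1, E_1 = 5.255×10^-20 J, and L = h/√(8m_eE_1) = 1.07×10^-9 m = 1.07 nm.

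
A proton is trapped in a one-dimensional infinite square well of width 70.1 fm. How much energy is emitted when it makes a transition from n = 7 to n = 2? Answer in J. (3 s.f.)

|ΔE| = 3.00×10^-13 J

E_1 = h²/(8m_pL²) = 6.675×10^-15 J.
|ΔE| = |7² − 2²|·E_1 = 45·6.675×10^-15 J = 3.00×10^-13 J.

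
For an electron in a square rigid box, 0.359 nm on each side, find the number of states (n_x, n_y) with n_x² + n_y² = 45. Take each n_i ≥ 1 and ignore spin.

degeneracy = 2

The level has n_x² + n_y² = 45. The ordered positive-integer solutions are (3, 6), (6, 3).
That gives 2 states.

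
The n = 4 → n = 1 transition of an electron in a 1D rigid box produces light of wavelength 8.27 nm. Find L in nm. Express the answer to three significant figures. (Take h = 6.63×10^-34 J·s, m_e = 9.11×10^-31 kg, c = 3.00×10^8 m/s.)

L = 0.194 nm

The photon carries ΔE = hc/λ = 6.63×10^-34·3.00×10^8/8.27×10^-9 m = 2.405×10^-17 J.
Since ΔE = (4² − 1²)E_1, E_1 = 1.603×10^-18 J, and L = h/√(8m_eE_1) = 1.94×10^-10 m = 0.194 nm.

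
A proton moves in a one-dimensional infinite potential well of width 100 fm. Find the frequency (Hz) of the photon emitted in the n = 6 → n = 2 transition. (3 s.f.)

f = 1.58×10^20 Hz

E_1 = h²/(8m_pL²) = 3.280×10^-15 J and ΔE = (6² − 2²)E_1 = 1.050×10^-13 J.
f = ΔE/h = 1.050×10^-13/6.626×10^-34 = 1.58×10^20 Hz.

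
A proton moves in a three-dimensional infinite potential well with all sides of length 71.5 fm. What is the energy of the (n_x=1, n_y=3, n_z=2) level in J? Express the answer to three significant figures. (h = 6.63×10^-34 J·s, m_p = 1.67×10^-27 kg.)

For a 3D rectangular well E = (h²/8m_p)·Σ n_i²/L_i² = (6.63×10^-34)²/(8·1.67×10^-27) · [1²/(71.5 fm)² + 3²/(71.5 fm)² + 2²/(71.5 fm)²].
Evaluating gives E = 9.01×10^-14 J.

E = 9.01×10^-14 J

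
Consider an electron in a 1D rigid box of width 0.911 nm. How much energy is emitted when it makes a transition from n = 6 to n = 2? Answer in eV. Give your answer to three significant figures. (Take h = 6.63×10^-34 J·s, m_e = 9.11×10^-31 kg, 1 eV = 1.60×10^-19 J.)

|ΔE| = 14.5 eV

E_1 = h²/(8m_eL²) = 7.267×10^-20 J.
|ΔE| = |6² − 2²|·E_1 = 32·7.267×10^-20 J = 2.325×10^-18 J = 14.5 eV.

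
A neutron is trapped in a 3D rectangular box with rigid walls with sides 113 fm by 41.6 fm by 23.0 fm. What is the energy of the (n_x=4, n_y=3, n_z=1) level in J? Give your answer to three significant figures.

E = 2.73×10^-13 J

For a 3D rectangular well E = (h²/8m_n)·Σ n_i²/L_i² = (6.626×10^-34)²/(8·1.675×10^-27) · [4²/(113 fm)² + 3²/(41.6 fm)² + 1²/(23.0 fm)²].
Evaluating gives E = 2.73×10^-13 J.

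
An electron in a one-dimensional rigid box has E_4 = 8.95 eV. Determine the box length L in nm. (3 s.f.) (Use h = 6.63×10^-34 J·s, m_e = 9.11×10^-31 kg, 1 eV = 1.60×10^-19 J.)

From E_n = n²h²/(8m_eL²), L = n·h/√(8m_eE_n).
E_4 = 8.95 eV = 1.432×10^-18 J, so L = 4·6.63×10^-34/√(8·9.11×10^-31·1.432×10^-18) = 8.21×10^-10 m = 0.821 nm.

L = 0.821 nm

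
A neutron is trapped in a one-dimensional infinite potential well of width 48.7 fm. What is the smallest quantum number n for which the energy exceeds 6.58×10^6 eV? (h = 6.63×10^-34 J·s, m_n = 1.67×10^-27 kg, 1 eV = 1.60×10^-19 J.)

E_1 = h²/(8m_nL²) = 1.387×10^-14 J = 8.669×10^4 eV.
Need n² > 6.58×10^6/8.669×10^4 = 75.90, i.e. n > 8.712.
The smallest integer satisfying this is n = 9.

n = 9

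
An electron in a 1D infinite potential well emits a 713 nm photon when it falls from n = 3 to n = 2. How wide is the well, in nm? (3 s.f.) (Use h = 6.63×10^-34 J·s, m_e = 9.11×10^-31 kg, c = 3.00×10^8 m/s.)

L = 1.04 nm

The photon carries ΔE = hc/λ = 6.63×10^-34·3.00×10^8/7.13×10^-7 m = 2.790×10^-19 J.
Since ΔE = (3² − 2²)E_1, E_1 = 5.580×10^-20 J, and L = h/√(8m_eE_1) = 1.04×10^-9 m = 1.04 nm.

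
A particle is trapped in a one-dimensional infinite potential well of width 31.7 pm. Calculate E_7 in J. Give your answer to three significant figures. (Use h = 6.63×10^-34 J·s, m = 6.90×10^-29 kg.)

For an infinite well E_n = n²h²/(8mL²), so E_1 = h²/(8mL²) = (6.63×10^-34)²/(8·6.90×10^-29·(3.17×10^-11 m)²) = 7.924×10^-19 J.
Then E_7 = 7²·E_1 = 49·7.924×10^-19 J = 3.88×10^-17 J.

E_7 = 3.88×10^-17 J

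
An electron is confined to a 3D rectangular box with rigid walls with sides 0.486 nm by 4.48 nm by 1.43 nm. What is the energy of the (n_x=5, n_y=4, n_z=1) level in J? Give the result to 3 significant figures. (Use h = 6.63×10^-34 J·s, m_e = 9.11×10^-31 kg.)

For a 3D rectangular well E = (h²/8m_e)·Σ n_i²/L_i² = (6.63×10^-34)²/(8·9.11×10^-31) · [5²/(0.486 nm)² + 4²/(4.48 nm)² + 1²/(1.43 nm)²].
Evaluating gives E = 6.46×10^-18 J.

E = 6.46×10^-18 J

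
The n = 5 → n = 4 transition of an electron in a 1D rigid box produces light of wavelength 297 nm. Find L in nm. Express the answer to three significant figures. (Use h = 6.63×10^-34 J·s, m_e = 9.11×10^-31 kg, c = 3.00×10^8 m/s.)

The photon carries ΔE = hc/λ = 6.63×10^-34·3.00×10^8/2.97×10^-7 m = 6.697×10^-19 J.
Since ΔE = (5² − 4²)E_1, E_1 = 7.441×10^-20 J, and L = h/√(8m_eE_1) = 9.00×10^-10 m = 0.900 nm.

L = 0.900 nm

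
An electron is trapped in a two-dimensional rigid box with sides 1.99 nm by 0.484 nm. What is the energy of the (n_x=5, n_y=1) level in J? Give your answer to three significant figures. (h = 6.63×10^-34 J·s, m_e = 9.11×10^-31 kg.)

E = 6.38×10^-19 J

For a 2D rectangular well E = (h²/8m_e)·Σ n_i²/L_i² = (6.63×10^-34)²/(8·9.11×10^-31) · [5²/(1.99 nm)² + 1²/(0.484 nm)²].
Evaluating gives E = 6.38×10^-19 J.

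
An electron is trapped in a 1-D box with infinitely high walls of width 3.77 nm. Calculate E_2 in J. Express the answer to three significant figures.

E_2 = 1.70×10^-20 J

For an infinite well E_n = n²h²/(8m_eL²), so E_1 = h²/(8m_eL²) = (6.626×10^-34)²/(8·9.109×10^-31·(3.77×10^-9 m)²) = 4.239×10^-21 J.
Then E_2 = 2²·E_1 = 4·4.239×10^-21 J = 1.70×10^-20 J.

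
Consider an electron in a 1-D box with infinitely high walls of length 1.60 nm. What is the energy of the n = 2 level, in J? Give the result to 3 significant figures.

E_2 = 9.41×10^-20 J

For an infinite well E_n = n²h²/(8m_eL²), so E_1 = h²/(8m_eL²) = (6.626×10^-34)²/(8·9.109×10^-31·(1.60×10^-9 m)²) = 2.353×10^-20 J.
Then E_2 = 2²·E_1 = 4·2.353×10^-20 J = 9.41×10^-20 J.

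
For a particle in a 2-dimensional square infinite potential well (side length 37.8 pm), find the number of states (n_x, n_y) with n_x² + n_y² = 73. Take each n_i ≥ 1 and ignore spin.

degeneracy = 2

The level has n_x² + n_y² = 73. The ordered positive-integer solutions are (3, 8), (8, 3).
That gives 2 states.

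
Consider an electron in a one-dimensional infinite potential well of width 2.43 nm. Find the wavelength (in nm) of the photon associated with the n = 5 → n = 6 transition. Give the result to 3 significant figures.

E_1 = h²/(8m_eL²) = 1.020×10^-20 J, so ΔE = (6² − 5²)E_1 = 1.122×10^-19 J.
λ = hc/ΔE = (6.626×10^-34·2.998×10^8)/1.122×10^-19 = 1.77×10^-6 m = 1.77×10^3 nm.

λ = 1.77×10^3 nm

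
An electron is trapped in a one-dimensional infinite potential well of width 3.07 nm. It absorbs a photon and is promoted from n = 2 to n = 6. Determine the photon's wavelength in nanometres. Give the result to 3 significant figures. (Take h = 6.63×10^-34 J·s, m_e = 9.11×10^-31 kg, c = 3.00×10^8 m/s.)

E_1 = h²/(8m_eL²) = 6.399×10^-21 J, so ΔE = (6² − 2²)E_1 = 2.048×10^-19 J.
λ = hc/ΔE = (6.63×10^-34·3.00×10^8)/2.048×10^-19 = 9.71×10^-7 m = 971 nm.

λ = 971 nm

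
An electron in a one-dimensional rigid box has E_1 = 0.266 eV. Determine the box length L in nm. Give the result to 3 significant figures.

From E_n = n²h²/(8m_eL²), L = n·h/√(8m_eE_n).
E_1 = 0.266 eV = 4.261×10^-20 J, so L = 1·6.626×10^-34/√(8·9.109×10^-31·4.261×10^-20) = 1.19×10^-9 m = 1.19 nm.

L = 1.19 nm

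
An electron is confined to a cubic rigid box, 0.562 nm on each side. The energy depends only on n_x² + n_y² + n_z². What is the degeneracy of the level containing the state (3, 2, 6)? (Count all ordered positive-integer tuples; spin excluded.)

degeneracy = 6

The level has n_x² + n_y² + n_z² = 49. The ordered positive-integer solutions are (2, 3, 6), (2, 6, 3), (3, 2, 6), (3, 6, 2), (6, 2, 3), (6, 3, 2).
That gives 6 states.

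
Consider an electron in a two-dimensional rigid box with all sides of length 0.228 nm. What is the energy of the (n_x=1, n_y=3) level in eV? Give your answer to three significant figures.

E = 72.3 eV

For a 2D rectangular well E = (h²/8m_e)·Σ n_i²/L_i² = (6.626×10^-34)²/(8·9.109×10^-31) · [1²/(0.228 nm)² + 3²/(0.228 nm)²].
Evaluating gives E = 1.159×10^-17 J = 72.3 eV.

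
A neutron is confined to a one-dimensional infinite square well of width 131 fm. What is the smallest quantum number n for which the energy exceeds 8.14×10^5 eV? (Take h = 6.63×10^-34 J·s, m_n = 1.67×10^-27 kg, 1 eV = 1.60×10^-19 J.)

n = 9

E_1 = h²/(8m_nL²) = 1.917×10^-15 J = 1.198×10^4 eV.
Need n² > 8.14×10^5/1.198×10^4 = 67.95, i.e. n > 8.243.
The smallest integer satisfying this is n = 9.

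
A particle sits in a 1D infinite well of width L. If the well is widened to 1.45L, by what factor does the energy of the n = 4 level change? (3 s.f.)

E_n ∝ 1/L², so the energy scales by 1/1.45² = 0.476.

0.476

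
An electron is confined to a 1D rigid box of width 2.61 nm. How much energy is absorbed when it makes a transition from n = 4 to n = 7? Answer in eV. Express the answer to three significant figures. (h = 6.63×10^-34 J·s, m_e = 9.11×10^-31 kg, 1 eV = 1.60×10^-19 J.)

|ΔE| = 1.83 eV

E_1 = h²/(8m_eL²) = 8.854×10^-21 J.
|ΔE| = |4² − 7²|·E_1 = 33·8.854×10^-21 J = 2.922×10^-19 J = 1.83 eV.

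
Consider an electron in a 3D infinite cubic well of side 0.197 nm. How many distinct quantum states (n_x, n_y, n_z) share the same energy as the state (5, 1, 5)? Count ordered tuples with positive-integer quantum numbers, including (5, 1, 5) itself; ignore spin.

degeneracy = 6

The level has n_x² + n_y² + n_z² = 51. The ordered positive-integer solutions are (1, 1, 7), (1, 5, 5), (1, 7, 1), (5, 1, 5), (5, 5, 1), (7, 1, 1).
That gives 6 states.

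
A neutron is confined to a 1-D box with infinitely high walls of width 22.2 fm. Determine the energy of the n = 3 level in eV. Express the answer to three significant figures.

E_3 = 3.73×10^6 eV

For an infinite well E_n = n²h²/(8m_nL²), so E_1 = h²/(8m_nL²) = (6.626×10^-34)²/(8·1.675×10^-27·(2.22×10^-14 m)²) = 6.648×10^-14 J.
Then E_3 = 3²·E_1 = 9·6.648×10^-14 J = 5.983×10^-13 J.
Converting, E_3 = 5.983×10^-13 J / (1.602×10^-19 J/eV) = 3.73×10^6 eV.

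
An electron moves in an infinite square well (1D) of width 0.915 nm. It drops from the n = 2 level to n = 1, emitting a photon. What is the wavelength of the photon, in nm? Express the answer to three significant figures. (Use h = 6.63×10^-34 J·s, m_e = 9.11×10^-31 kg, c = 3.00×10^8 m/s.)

λ = 920 nm

E_1 = h²/(8m_eL²) = 7.204×10^-20 J, so ΔE = (2² − 1²)E_1 = 2.161×10^-19 J.
λ = hc/ΔE = (6.63×10^-34·3.00×10^8)/2.161×10^-19 = 9.20×10^-7 m = 920 nm.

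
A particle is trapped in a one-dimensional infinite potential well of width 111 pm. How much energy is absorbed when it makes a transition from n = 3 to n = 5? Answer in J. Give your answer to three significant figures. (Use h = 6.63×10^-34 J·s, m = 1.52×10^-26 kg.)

|ΔE| = 4.69×10^-21 J

E_1 = h²/(8mL²) = 2.934×10^-22 J.
|ΔE| = |3² − 5²|·E_1 = 16·2.934×10^-22 J = 4.69×10^-21 J.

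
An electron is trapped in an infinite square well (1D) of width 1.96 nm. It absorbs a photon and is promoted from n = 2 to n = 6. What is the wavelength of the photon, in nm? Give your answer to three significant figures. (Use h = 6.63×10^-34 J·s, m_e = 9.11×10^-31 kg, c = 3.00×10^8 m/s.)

E_1 = h²/(8m_eL²) = 1.570×10^-20 J, so ΔE = (6² − 2²)E_1 = 5.024×10^-19 J.
λ = hc/ΔE = (6.63×10^-34·3.00×10^8)/5.024×10^-19 = 3.96×10^-7 m = 396 nm.

λ = 396 nm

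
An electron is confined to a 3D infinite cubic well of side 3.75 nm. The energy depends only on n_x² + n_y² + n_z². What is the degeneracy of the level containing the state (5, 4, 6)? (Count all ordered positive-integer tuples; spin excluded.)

The level has n_x² + n_y² + n_z² = 77. The ordered positive-integer solutions are (2, 3, 8), (2, 8, 3), (3, 2, 8), (3, 8, 2), (4, 5, 6), (4, 6, 5), (5, 4, 6), (5, 6, 4), (6, 4, 5), (6, 5, 4), (8, 2, 3), (8, 3, 2).
That gives 12 states.

degeneracy = 12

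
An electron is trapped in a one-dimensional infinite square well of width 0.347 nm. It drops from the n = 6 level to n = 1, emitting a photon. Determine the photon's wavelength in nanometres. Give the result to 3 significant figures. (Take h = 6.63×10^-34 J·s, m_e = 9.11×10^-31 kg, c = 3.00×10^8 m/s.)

E_1 = h²/(8m_eL²) = 5.009×10^-19 J, so ΔE = (6² − 1²)E_1 = 1.753×10^-17 J.
λ = hc/ΔE = (6.63×10^-34·3.00×10^8)/1.753×10^-17 = 1.13×10^-8 m = 11.3 nm.

λ = 11.3 nm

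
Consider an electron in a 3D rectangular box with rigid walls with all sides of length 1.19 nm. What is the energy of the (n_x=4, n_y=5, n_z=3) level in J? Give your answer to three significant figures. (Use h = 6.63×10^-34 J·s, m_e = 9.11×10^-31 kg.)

For a 3D rectangular well E = (h²/8m_e)·Σ n_i²/L_i² = (6.63×10^-34)²/(8·9.11×10^-31) · [4²/(1.19 nm)² + 5²/(1.19 nm)² + 3²/(1.19 nm)²].
Evaluating gives E = 2.13×10^-18 J.

E = 2.13×10^-18 J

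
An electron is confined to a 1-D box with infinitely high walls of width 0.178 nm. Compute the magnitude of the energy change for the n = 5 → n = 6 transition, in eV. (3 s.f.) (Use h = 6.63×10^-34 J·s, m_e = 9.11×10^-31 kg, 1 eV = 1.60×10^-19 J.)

E_1 = h²/(8m_eL²) = 1.904×10^-18 J.
|ΔE| = |5² − 6²|·E_1 = 11·1.904×10^-18 J = 2.094×10^-17 J = 131 eV.

|ΔE| = 131 eV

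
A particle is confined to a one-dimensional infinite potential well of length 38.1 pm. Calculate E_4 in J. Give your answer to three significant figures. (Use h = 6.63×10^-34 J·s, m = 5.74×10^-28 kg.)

For an infinite well E_n = n²h²/(8mL²), so E_1 = h²/(8mL²) = (6.63×10^-34)²/(8·5.74×10^-28·(3.81×10^-11 m)²) = 6.594×10^-20 J.
Then E_4 = 4²·E_1 = 16·6.594×10^-20 J = 1.06×10^-18 J.

E_4 = 1.06×10^-18 J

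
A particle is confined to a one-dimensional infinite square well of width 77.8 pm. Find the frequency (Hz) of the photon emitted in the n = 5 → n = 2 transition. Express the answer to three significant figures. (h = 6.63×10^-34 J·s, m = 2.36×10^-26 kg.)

E_1 = h²/(8mL²) = 3.847×10^-22 J and ΔE = (5² − 2²)E_1 = 8.079×10^-21 J.
f = ΔE/h = 8.079×10^-21/6.63×10^-34 = 1.22×10^13 Hz.

f = 1.22×10^13 Hz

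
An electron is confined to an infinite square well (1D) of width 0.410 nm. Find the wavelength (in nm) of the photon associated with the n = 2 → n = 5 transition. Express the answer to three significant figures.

λ = 26.4 nm

E_1 = h²/(8m_eL²) = 3.584×10^-19 J, so ΔE = (5² − 2²)E_1 = 7.526×10^-18 J.
λ = hc/ΔE = (6.626×10^-34·2.998×10^8)/7.526×10^-18 = 2.64×10^-8 m = 26.4 nm.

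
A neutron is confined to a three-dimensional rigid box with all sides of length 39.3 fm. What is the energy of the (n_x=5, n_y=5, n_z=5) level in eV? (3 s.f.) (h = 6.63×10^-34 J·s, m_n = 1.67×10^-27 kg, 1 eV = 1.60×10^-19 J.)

E = 9.99×10^6 eV

For a 3D rectangular well E = (h²/8m_n)·Σ n_i²/L_i² = (6.63×10^-34)²/(8·1.67×10^-27) · [5²/(39.3 fm)² + 5²/(39.3 fm)² + 5²/(39.3 fm)²].
Evaluating gives E = 1.598×10^-12 J = 9.99×10^6 eV.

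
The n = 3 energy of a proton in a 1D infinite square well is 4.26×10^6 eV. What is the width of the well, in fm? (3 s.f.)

From E_n = n²h²/(8m_pL²), L = n·h/√(8m_pE_n).
E_3 = 4.26×10^6 eV = 6.825×10^-13 J, so L = 3·6.626×10^-34/√(8·1.673×10^-27·6.825×10^-13) = 2.08×10^-14 m = 20.8 fm.

L = 20.8 fm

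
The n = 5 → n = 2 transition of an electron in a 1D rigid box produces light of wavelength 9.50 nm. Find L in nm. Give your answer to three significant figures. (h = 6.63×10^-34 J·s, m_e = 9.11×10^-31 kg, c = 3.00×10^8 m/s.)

L = 0.246 nm

The photon carries ΔE = hc/λ = 6.63×10^-34·3.00×10^8/9.50×10^-9 m = 2.094×10^-17 J.
Since ΔE = (5² − 2²)E_1, E_1 = 9.971×10^-19 J, and L = h/√(8m_eE_1) = 2.46×10^-10 m = 0.246 nm.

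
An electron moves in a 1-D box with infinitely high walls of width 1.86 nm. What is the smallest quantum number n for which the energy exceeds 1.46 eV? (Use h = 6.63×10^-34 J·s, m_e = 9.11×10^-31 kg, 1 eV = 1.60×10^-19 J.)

n = 4

E_1 = h²/(8m_eL²) = 1.743×10^-20 J = 0.1089 eV.
Need n² > 1.46/0.1089 = 13.41, i.e. n > 3.662.
The smallest integer satisfying this is n = 4.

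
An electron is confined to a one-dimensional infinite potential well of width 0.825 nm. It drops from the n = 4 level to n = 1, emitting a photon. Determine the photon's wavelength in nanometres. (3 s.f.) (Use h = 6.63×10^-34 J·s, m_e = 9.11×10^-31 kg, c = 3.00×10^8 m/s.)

E_1 = h²/(8m_eL²) = 8.862×10^-20 J, so ΔE = (4² − 1²)E_1 = 1.329×10^-18 J.
λ = hc/ΔE = (6.63×10^-34·3.00×10^8)/1.329×10^-18 = 1.50×10^-7 m = 150 nm.

λ = 150 nm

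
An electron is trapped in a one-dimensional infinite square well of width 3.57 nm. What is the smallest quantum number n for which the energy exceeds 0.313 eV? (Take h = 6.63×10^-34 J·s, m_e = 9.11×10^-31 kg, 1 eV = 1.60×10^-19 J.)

E_1 = h²/(8m_eL²) = 4.732×10^-21 J = 0.02958 eV.
Need n² > 0.313/0.02958 = 10.58, i.e. n > 3.253.
The smallest integer satisfying this is n = 4.

n = 4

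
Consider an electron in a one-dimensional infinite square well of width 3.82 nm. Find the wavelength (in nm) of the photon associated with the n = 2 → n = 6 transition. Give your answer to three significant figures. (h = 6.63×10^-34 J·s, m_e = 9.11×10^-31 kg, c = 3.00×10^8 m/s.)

λ = 1.50×10^3 nm

E_1 = h²/(8m_eL²) = 4.133×10^-21 J, so ΔE = (6² − 2²)E_1 = 1.323×10^-19 J.
λ = hc/ΔE = (6.63×10^-34·3.00×10^8)/1.323×10^-19 = 1.50×10^-6 m = 1.50×10^3 nm.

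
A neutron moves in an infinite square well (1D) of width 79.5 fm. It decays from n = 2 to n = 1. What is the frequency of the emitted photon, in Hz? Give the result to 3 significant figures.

f = 2.35×10^19 Hz

E_1 = h²/(8m_nL²) = 5.184×10^-15 J and ΔE = (2² − 1²)E_1 = 1.555×10^-14 J.
f = ΔE/h = 1.555×10^-14/6.626×10^-34 = 2.35×10^19 Hz.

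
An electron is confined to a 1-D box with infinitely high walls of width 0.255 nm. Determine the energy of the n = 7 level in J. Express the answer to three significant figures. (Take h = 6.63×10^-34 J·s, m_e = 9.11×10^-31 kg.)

For an infinite well E_n = n²h²/(8m_eL²), so E_1 = h²/(8m_eL²) = (6.63×10^-34)²/(8·9.11×10^-31·(2.55×10^-10 m)²) = 9.276×10^-19 J.
Then E_7 = 7²·E_1 = 49·9.276×10^-19 J = 4.55×10^-17 J.

E_7 = 4.55×10^-17 J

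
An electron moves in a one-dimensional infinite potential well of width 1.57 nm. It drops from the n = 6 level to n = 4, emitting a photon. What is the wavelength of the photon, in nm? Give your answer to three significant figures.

λ = 406 nm

E_1 = h²/(8m_eL²) = 2.444×10^-20 J, so ΔE = (6² − 4²)E_1 = 4.888×10^-19 J.
λ = hc/ΔE = (6.626×10^-34·2.998×10^8)/4.888×10^-19 = 4.06×10^-7 m = 406 nm.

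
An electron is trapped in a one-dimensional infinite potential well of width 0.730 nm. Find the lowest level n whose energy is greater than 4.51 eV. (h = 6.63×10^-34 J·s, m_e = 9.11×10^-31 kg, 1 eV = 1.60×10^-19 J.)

E_1 = h²/(8m_eL²) = 1.132×10^-19 J = 0.7075 eV.
Need n² > 4.51/0.7075 = 6.375, i.e. n > 2.525.
The smallest integer satisfying this is n = 3.

n = 3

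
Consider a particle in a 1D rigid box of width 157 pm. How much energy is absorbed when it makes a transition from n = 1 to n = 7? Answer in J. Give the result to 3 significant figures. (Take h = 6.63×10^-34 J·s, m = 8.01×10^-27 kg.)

E_1 = h²/(8mL²) = 2.783×10^-22 J.
|ΔE| = |1² − 7²|·E_1 = 48·2.783×10^-22 J = 1.34×10^-20 J.

|ΔE| = 1.34×10^-20 J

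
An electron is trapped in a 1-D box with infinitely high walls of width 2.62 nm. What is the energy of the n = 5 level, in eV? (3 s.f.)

For an infinite well E_n = n²h²/(8m_eL²), so E_1 = h²/(8m_eL²) = (6.626×10^-34)²/(8·9.109×10^-31·(2.62×10^-9 m)²) = 8.777×10^-21 J.
Then E_5 = 5²·E_1 = 25·8.777×10^-21 J = 2.194×10^-19 J.
Converting, E_5 = 2.194×10^-19 J / (1.602×10^-19 J/eV) = 1.37 eV.

E_5 = 1.37 eV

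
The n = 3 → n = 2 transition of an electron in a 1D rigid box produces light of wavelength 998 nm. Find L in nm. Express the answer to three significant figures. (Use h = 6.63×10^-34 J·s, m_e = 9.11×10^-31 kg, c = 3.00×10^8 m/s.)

The photon carries ΔE = hc/λ = 6.63×10^-34·3.00×10^8/9.98×10^-7 m = 1.993×10^-19 J.
Since ΔE = (3² − 2²)E_1, E_1 = 3.986×10^-20 J, and L = h/√(8m_eE_1) = 1.23×10^-9 m = 1.23 nm.

L = 1.23 nm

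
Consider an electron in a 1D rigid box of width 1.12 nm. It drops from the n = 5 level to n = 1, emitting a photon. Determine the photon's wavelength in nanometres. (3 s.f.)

λ = 172 nm

E_1 = h²/(8m_eL²) = 4.803×10^-20 J, so ΔE = (5² − 1²)E_1 = 1.153×10^-18 J.
λ = hc/ΔE = (6.626×10^-34·2.998×10^8)/1.153×10^-18 = 1.72×10^-7 m = 172 nm.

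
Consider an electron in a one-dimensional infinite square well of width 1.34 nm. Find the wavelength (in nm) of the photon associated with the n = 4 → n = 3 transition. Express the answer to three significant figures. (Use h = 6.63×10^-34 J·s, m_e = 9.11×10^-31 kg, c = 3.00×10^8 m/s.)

E_1 = h²/(8m_eL²) = 3.359×10^-20 J, so ΔE = (4² − 3²)E_1 = 2.351×10^-19 J.
λ = hc/ΔE = (6.63×10^-34·3.00×10^8)/2.351×10^-19 = 8.46×10^-7 m = 846 nm.

λ = 846 nm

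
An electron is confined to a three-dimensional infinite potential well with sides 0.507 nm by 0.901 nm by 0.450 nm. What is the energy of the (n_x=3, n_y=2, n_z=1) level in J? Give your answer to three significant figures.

E = 2.70×10^-18 J

For a 3D rectangular well E = (h²/8m_e)·Σ n_i²/L_i² = (6.626×10^-34)²/(8·9.109×10^-31) · [3²/(0.507 nm)² + 2²/(0.901 nm)² + 1²/(0.450 nm)²].
Evaluating gives E = 2.70×10^-18 J.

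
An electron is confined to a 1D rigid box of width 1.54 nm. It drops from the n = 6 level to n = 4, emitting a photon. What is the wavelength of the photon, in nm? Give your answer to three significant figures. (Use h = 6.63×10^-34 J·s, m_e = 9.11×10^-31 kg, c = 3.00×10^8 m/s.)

λ = 391 nm

E_1 = h²/(8m_eL²) = 2.543×10^-20 J, so ΔE = (6² − 4²)E_1 = 5.086×10^-19 J.
λ = hc/ΔE = (6.63×10^-34·3.00×10^8)/5.086×10^-19 = 3.91×10^-7 m = 391 nm.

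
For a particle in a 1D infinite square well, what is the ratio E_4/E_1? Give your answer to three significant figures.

E_n ∝ n², so E_4/E_1 = 4²/1² = 16/1 = 16.0.

16.0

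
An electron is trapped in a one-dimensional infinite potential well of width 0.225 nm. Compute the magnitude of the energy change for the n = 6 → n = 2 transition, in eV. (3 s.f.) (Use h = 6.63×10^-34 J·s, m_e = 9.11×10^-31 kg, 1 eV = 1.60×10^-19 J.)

|ΔE| = 238 eV

E_1 = h²/(8m_eL²) = 1.191×10^-18 J.
|ΔE| = |6² − 2²|·E_1 = 32·1.191×10^-18 J = 3.811×10^-17 J = 238 eV.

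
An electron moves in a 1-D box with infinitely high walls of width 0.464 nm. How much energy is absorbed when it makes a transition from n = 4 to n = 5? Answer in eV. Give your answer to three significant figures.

|ΔE| = 15.7 eV

E_1 = h²/(8m_eL²) = 2.798×10^-19 J.
|ΔE| = |4² − 5²|·E_1 = 9·2.798×10^-19 J = 2.518×10^-18 J = 15.7 eV.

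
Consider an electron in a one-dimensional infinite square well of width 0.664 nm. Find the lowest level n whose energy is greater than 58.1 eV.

n = 9

E_1 = h²/(8m_eL²) = 1.366×10^-19 J = 0.8527 eV.
Need n² > 58.1/0.8527 = 68.14, i.e. n > 8.255.
The smallest integer satisfying this is n = 9.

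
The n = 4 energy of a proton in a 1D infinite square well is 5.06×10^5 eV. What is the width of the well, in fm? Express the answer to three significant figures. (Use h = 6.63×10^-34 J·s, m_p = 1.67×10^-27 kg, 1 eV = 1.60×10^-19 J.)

L = 80.6 fm

From E_n = n²h²/(8m_pL²), L = n·h/√(8m_pE_n).
E_4 = 5.06×10^5 eV = 8.096×10^-14 J, so L = 4·6.63×10^-34/√(8·1.67×10^-27·8.096×10^-14) = 8.06×10^-14 m = 80.6 fm.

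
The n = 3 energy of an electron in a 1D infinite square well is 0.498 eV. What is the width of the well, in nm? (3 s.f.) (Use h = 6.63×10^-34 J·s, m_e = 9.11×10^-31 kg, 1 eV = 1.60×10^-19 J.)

L = 2.61 nm

From E_n = n²h²/(8m_eL²), L = n·h/√(8m_eE_n).
E_3 = 0.498 eV = 7.968×10^-20 J, so L = 3·6.63×10^-34/√(8·9.11×10^-31·7.968×10^-20) = 2.61×10^-9 m = 2.61 nm.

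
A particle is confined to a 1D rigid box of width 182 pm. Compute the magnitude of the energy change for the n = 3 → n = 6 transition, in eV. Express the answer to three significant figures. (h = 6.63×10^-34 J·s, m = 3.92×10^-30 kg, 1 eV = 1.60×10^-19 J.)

|ΔE| = 71.4 eV

E_1 = h²/(8mL²) = 4.232×10^-19 J.
|ΔE| = |3² − 6²|·E_1 = 27·4.232×10^-19 J = 1.143×10^-17 J = 71.4 eV.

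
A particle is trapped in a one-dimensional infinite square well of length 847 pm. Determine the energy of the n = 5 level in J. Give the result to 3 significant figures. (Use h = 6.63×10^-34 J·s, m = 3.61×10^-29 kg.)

E_5 = 5.30×10^-20 J

For an infinite well E_n = n²h²/(8mL²), so E_1 = h²/(8mL²) = (6.63×10^-34)²/(8·3.61×10^-29·(8.47×10^-10 m)²) = 2.122×10^-21 J.
Then E_5 = 5²·E_1 = 25·2.122×10^-21 J = 5.30×10^-20 J.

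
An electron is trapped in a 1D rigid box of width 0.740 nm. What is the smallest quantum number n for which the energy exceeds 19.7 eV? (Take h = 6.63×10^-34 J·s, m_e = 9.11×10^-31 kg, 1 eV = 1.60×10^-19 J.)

n = 6

E_1 = h²/(8m_eL²) = 1.101×10^-19 J = 0.6881 eV.
Need n² > 19.7/0.6881 = 28.63, i.e. n > 5.351.
The smallest integer satisfying this is n = 6.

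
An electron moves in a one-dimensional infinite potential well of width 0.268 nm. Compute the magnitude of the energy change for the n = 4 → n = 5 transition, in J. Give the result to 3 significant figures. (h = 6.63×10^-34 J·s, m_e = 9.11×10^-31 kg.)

|ΔE| = 7.56×10^-18 J

E_1 = h²/(8m_eL²) = 8.397×10^-19 J.
|ΔE| = |4² − 5²|·E_1 = 9·8.397×10^-19 J = 7.56×10^-18 J.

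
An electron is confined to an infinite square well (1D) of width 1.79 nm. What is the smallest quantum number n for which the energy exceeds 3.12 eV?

n = 6

E_1 = h²/(8m_eL²) = 1.880×10^-20 J = 0.1174 eV.
Need n² > 3.12/0.1174 = 26.58, i.e. n > 5.156.
The smallest integer satisfying this is n = 6.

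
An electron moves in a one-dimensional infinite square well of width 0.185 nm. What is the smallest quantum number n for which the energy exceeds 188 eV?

E_1 = h²/(8m_eL²) = 1.760×10^-18 J = 10.99 eV.
Need n² > 188/10.99 = 17.11, i.e. n > 4.136.
The smallest integer satisfying this is n = 5.

n = 5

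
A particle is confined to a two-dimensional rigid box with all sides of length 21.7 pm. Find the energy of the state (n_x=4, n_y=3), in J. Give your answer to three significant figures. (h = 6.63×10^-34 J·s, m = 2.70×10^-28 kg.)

E = 1.08×10^-17 J

For a 2D rectangular well E = (h²/8m)·Σ n_i²/L_i² = (6.63×10^-34)²/(8·2.70×10^-28) · [4²/(21.7 pm)² + 3²/(21.7 pm)²].
Evaluating gives E = 1.08×10^-17 J.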